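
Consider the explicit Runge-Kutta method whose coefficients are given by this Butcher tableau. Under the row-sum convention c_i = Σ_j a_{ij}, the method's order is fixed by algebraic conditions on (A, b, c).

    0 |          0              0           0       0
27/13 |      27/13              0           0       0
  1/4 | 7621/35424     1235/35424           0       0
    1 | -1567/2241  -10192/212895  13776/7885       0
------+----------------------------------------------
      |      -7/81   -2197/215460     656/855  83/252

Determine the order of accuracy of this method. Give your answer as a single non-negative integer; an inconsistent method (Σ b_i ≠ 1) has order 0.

4

b = (-7/81, -2197/215460, 656/855, 83/252)
c = (0, 27/13, 1/4, 1)
Ac = (0, 0, 95/1312, 28/83)
Σ b_i: (-7/81)·1 + (-2197/215460)·1 + 656/855·1 + 83/252·1 = 1 ✓
b·c: (-2197/215460)·27/13 + 656/855·1/4 + 83/252·1 = 1/2 ✓
b·c²: (-2197/215460)·729/169 + 656/855·1/16 + 83/252·1 = 1/3 ✓
b·Ac: 656/855·95/1312 + 83/252·28/83 = 1/6 ✓
b·c³: (-2197/215460)·19683/2197 + 656/855·1/64 + 83/252·1 = 1/4 ✓
b·(c∘Ac): 656/855·95/5248 + 83/252·28/83 = 1/8 ✓
b·Ac²: 656/855·2565/17056 + 83/252·(-105/1079) = 1/12 ✓
b·A²c: 83/252·21/166 = 1/24 ✓; 4 stages ⇒ order 4.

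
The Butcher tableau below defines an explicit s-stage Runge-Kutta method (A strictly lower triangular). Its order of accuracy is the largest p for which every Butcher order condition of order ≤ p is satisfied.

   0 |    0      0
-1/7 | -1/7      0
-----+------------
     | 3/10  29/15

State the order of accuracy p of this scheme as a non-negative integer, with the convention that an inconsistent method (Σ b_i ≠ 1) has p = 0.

b = (3/10, 29/15)
c = (0, -1/7)
Σ b_i: 3/10·1 + 29/15·1 = 67/30 ≠ 1 ⇒ order 0.

0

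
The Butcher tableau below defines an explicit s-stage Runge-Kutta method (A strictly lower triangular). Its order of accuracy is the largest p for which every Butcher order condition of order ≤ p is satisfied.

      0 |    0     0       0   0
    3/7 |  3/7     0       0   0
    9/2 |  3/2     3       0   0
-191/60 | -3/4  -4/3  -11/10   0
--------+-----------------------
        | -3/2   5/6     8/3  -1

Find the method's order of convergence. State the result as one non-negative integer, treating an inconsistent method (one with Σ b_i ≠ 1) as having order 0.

b = (-3/2, 5/6, 8/3, -1)
c = (0, 3/7, 9/2, -191/60)
Ac = (0, 0, 9/7, -773/140)
Σ b_i: (-3/2)·1 + 5/6·1 + 8/3·1 + (-1)·1 = 1 ✓
b·c: 5/6·3/7 + 8/3·9/2 + (-1)·(-191/60) = 6527/420 ≠ 1/2 ⇒ order 1.

1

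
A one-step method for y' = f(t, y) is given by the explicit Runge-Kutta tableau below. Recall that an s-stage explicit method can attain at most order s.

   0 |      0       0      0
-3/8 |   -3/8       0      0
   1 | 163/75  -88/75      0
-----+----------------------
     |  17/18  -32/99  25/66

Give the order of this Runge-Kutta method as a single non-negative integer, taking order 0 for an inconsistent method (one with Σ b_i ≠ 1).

3

b = (17/18, -32/99, 25/66)
c = (0, -3/8, 1)
Ac = (0, 0, 11/25)
Σ b_i: 17/18·1 + (-32/99)·1 + 25/66·1 = 1 ✓
b·c: (-32/99)·(-3/8) + 25/66·1 = 1/2 ✓
b·c²: (-32/99)·9/64 + 25/66·1 = 1/3 ✓
b·Ac: 25/66·11/25 = 1/6 ✓; 3 stages ⇒ order 3.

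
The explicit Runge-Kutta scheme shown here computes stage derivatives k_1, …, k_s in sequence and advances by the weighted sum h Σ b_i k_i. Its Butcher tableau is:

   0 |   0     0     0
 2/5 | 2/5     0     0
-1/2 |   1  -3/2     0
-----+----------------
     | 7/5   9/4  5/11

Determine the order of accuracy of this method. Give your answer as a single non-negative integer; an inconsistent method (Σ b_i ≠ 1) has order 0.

0

b = (7/5, 9/4, 5/11)
c = (0, 2/5, -1/2)
Ac = (0, 0, -3/5)
Σ b_i: 7/5·1 + 9/4·1 + 5/11·1 = 903/220 ≠ 1 ⇒ order 0.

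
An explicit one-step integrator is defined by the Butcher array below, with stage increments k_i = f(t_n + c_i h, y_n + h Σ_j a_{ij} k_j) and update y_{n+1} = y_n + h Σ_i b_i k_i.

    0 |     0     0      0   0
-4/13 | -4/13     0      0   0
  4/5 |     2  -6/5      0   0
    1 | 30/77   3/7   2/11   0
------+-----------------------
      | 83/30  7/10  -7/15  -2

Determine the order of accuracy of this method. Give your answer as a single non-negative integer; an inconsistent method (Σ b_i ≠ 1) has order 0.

b = (83/30, 7/10, -7/15, -2)
c = (0, -4/13, 4/5, 1)
Ac = (0, 0, 24/65, 68/5005)
Σ b_i: 83/30·1 + 7/10·1 + (-7/15)·1 + (-2)·1 = 1 ✓
b·c: 7/10·(-4/13) + (-7/15)·4/5 + (-2)·1 = -2524/975 ≠ 1/2 ⇒ order 1.

1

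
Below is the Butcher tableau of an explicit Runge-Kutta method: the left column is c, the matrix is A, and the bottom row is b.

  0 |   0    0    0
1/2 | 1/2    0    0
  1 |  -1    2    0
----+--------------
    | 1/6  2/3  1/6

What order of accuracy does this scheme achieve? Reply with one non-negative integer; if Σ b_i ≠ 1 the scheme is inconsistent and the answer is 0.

3

b = (1/6, 2/3, 1/6)
c = (0, 1/2, 1)
Ac = (0, 0, 1)
Σ b_i: 1/6·1 + 2/3·1 + 1/6·1 = 1 ✓
b·c: 2/3·1/2 + 1/6·1 = 1/2 ✓
b·c²: 2/3·1/4 + 1/6·1 = 1/3 ✓
b·Ac: 1/6·1 = 1/6 ✓; 3 stages ⇒ order 3.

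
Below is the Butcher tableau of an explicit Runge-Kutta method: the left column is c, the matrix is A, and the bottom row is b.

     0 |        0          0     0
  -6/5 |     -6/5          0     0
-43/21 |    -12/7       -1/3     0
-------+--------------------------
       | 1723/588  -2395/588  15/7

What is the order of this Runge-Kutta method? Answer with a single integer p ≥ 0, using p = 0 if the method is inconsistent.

b = (1723/588, -2395/588, 15/7)
c = (0, -6/5, -43/21)
Ac = (0, 0, 2/5)
Σ b_i: 1723/588·1 + (-2395/588)·1 + 15/7·1 = 1 ✓
b·c: (-2395/588)·(-6/5) + 15/7·(-43/21) = 1/2 ✓
b·c²: (-2395/588)·36/25 + 15/7·1849/441 = 16048/5145 ≠ 1/3 ⇒ order 2.
b·Ac: 15/7·2/5 = 6/7 ≠ 1/6

2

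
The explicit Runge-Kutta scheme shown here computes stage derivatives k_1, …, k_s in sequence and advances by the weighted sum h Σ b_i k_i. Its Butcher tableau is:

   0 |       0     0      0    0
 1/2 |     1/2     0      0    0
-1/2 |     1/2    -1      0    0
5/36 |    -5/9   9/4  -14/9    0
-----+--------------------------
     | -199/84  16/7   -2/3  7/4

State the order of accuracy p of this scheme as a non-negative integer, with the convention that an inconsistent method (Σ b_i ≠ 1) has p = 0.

b = (-199/84, 16/7, -2/3, 7/4)
c = (0, 1/2, -1/2, 5/36)
Ac = (0, 0, -1/2, 137/72)
Σ b_i: (-199/84)·1 + 16/7·1 + (-2/3)·1 + 7/4·1 = 1 ✓
b·c: 16/7·1/2 + (-2/3)·(-1/2) + 7/4·5/36 = 1733/1008 ≠ 1/2 ⇒ order 1.

1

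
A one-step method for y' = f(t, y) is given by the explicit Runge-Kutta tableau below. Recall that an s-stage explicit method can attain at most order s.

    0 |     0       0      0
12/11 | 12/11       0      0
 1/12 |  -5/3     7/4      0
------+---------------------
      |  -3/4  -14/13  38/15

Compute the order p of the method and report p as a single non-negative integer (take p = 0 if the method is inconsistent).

b = (-3/4, -14/13, 38/15)
c = (0, 12/11, 1/12)
Ac = (0, 0, 21/11)
Σ b_i: (-3/4)·1 + (-14/13)·1 + 38/15·1 = 551/780 ≠ 1 ⇒ order 0.

0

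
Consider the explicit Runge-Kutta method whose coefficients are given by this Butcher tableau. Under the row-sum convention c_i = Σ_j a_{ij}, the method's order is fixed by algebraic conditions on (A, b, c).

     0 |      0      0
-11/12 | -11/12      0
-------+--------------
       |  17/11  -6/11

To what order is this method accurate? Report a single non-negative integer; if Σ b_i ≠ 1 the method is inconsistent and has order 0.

2

b = (17/11, -6/11)
c = (0, -11/12)
Σ b_i: 17/11·1 + (-6/11)·1 = 1 ✓
b·c: (-6/11)·(-11/12) = 1/2 ✓; 2 stages ⇒ order 2.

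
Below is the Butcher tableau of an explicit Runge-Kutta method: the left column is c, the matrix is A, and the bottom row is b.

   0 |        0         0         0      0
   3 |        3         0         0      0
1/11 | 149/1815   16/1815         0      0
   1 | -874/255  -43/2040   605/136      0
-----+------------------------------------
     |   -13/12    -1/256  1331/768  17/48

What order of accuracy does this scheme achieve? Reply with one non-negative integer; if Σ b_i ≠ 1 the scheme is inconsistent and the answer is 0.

4

b = (-13/12, -1/256, 1331/768, 17/48)
c = (0, 3, 1/11, 1)
Ac = (0, 0, 16/605, 29/85)
Σ b_i: (-13/12)·1 + (-1/256)·1 + 1331/768·1 + 17/48·1 = 1 ✓
b·c: (-1/256)·3 + 1331/768·1/11 + 17/48·1 = 1/2 ✓
b·c²: (-1/256)·9 + 1331/768·1/121 + 17/48·1 = 1/3 ✓
b·Ac: 1331/768·16/605 + 17/48·29/85 = 1/6 ✓
b·c³: (-1/256)·27 + 1331/768·1/1331 + 17/48·1 = 1/4 ✓
b·(c∘Ac): 1331/768·16/6655 + 17/48·29/85 = 1/8 ✓
b·Ac²: 1331/768·48/605 + 17/48·(-13/85) = 1/12 ✓
b·A²c: 17/48·2/17 = 1/24 ✓; 4 stages ⇒ order 4.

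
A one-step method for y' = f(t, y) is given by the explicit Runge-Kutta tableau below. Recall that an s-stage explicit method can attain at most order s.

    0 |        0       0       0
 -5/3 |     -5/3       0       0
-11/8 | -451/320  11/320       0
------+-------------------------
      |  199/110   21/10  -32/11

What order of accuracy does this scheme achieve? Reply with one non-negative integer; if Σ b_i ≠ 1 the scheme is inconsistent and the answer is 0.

3

b = (199/110, 21/10, -32/11)
c = (0, -5/3, -11/8)
Ac = (0, 0, -11/192)
Σ b_i: 199/110·1 + 21/10·1 + (-32/11)·1 = 1 ✓
b·c: 21/10·(-5/3) + (-32/11)·(-11/8) = 1/2 ✓
b·c²: 21/10·25/9 + (-32/11)·121/64 = 1/3 ✓
b·Ac: (-32/11)·(-11/192) = 1/6 ✓; 3 stages ⇒ order 3.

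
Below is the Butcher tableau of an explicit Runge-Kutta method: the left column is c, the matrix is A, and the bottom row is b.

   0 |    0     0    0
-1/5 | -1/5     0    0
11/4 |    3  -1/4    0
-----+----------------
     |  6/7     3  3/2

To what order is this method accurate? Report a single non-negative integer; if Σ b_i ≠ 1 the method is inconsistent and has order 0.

b = (6/7, 3, 3/2)
c = (0, -1/5, 11/4)
Ac = (0, 0, 1/20)
Σ b_i: 6/7·1 + 3·1 + 3/2·1 = 75/14 ≠ 1 ⇒ order 0.

0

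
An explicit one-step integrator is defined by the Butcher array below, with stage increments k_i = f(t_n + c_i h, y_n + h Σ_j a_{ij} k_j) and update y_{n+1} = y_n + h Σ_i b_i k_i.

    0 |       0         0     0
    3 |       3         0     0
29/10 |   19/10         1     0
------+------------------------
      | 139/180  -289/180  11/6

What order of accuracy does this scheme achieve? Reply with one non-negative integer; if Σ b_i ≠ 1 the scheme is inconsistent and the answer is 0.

b = (139/180, -289/180, 11/6)
c = (0, 3, 29/10)
Ac = (0, 0, 3)
Σ b_i: 139/180·1 + (-289/180)·1 + 11/6·1 = 1 ✓
b·c: (-289/180)·3 + 11/6·29/10 = 1/2 ✓
b·c²: (-289/180)·9 + 11/6·841/100 = 581/600 ≠ 1/3 ⇒ order 2.
b·Ac: 11/6·3 = 11/2 ≠ 1/6

2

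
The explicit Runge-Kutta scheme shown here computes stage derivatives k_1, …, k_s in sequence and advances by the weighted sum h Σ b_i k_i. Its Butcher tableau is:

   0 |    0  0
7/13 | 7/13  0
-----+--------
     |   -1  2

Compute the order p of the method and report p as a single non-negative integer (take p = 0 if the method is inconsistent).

b = (-1, 2)
c = (0, 7/13)
Σ b_i: (-1)·1 + 2·1 = 1 ✓
b·c: 2·7/13 = 14/13 ≠ 1/2 ⇒ order 1.

1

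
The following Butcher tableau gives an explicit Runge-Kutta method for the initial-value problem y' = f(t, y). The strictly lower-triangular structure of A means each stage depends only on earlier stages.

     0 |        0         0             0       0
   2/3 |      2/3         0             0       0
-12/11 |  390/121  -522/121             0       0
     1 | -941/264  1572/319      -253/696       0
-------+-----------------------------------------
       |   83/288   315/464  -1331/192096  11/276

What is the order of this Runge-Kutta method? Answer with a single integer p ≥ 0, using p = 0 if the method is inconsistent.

4

b = (83/288, 315/464, -1331/192096, 11/276)
c = (0, 2/3, -12/11, 1)
Ac = (0, 0, -348/121, 81/22)
Σ b_i: 83/288·1 + 315/464·1 + (-1331/192096)·1 + 11/276·1 = 1 ✓
b·c: 315/464·2/3 + (-1331/192096)·(-12/11) + 11/276·1 = 1/2 ✓
b·c²: 315/464·4/9 + (-1331/192096)·144/121 + 11/276·1 = 1/3 ✓
b·Ac: (-1331/192096)·(-348/121) + 11/276·81/22 = 1/6 ✓
b·c³: 315/464·8/27 + (-1331/192096)·(-1728/1331) + 11/276·1 = 1/4 ✓
b·(c∘Ac): (-1331/192096)·4176/1331 + 11/276·81/22 = 1/8 ✓
b·Ac²: (-1331/192096)·(-232/121) + 11/276·58/33 = 1/12 ✓
b·A²c: 11/276·23/22 = 1/24 ✓; 4 stages ⇒ order 4.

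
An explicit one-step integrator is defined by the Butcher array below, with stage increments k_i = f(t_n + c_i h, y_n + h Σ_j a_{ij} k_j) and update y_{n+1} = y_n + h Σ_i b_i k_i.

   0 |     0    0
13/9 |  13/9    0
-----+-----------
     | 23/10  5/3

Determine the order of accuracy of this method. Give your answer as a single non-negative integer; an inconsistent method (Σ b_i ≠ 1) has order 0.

0

b = (23/10, 5/3)
c = (0, 13/9)
Σ b_i: 23/10·1 + 5/3·1 = 119/30 ≠ 1 ⇒ order 0.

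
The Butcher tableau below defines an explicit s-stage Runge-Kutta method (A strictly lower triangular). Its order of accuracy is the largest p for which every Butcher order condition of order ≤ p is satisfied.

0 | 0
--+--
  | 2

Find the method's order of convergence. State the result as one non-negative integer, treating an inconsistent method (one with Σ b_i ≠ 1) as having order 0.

b = (2)
c = (0)
Σ b_i: 2·1 = 2 ≠ 1 ⇒ order 0.

0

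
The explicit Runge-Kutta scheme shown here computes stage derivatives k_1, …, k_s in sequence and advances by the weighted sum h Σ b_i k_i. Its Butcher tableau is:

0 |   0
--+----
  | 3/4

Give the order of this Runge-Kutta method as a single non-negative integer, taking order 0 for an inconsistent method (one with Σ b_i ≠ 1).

0

b = (3/4)
c = (0)
Σ b_i: 3/4·1 = 3/4 ≠ 1 ⇒ order 0.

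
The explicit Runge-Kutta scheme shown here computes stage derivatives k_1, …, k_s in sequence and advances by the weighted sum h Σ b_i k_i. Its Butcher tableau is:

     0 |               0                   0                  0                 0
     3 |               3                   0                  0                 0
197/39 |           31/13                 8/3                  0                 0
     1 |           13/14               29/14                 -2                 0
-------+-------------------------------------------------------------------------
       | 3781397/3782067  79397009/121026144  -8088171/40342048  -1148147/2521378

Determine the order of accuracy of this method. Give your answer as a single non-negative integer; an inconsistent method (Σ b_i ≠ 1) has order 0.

3

b = (3781397/3782067, 79397009/121026144, -8088171/40342048, -1148147/2521378)
c = (0, 3, 197/39, 1)
Ac = (0, 0, 8, -2123/546)
Σ b_i: 3781397/3782067·1 + 79397009/121026144·1 + (-8088171/40342048)·1 + (-1148147/2521378)·1 = 1 ✓
b·c: 79397009/121026144·3 + (-8088171/40342048)·197/39 + (-1148147/2521378)·1 = 1/2 ✓
b·c²: 79397009/121026144·9 + (-8088171/40342048)·38809/1521 + (-1148147/2521378)·1 = 1/3 ✓
b·Ac: (-8088171/40342048)·8 + (-1148147/2521378)·(-2123/546) = 1/6 ✓
b·c³: 79397009/121026144·27 + (-8088171/40342048)·7645373/59319 + (-1148147/2521378)·1 = -2531932261/295001226 ≠ 1/4 ⇒ order 3.
b·(c∘Ac): (-8088171/40342048)·1576/39 + (-1148147/2521378)·(-2123/546) = -23945252/3782067 ≠ 1/8
b·Ac²: (-8088171/40342048)·24 + (-1148147/2521378)·(-689671/21294) = 2931315493/295001226 ≠ 1/12
b·A²c: (-1148147/2521378)·(-16) = 9185176/1260689 ≠ 1/24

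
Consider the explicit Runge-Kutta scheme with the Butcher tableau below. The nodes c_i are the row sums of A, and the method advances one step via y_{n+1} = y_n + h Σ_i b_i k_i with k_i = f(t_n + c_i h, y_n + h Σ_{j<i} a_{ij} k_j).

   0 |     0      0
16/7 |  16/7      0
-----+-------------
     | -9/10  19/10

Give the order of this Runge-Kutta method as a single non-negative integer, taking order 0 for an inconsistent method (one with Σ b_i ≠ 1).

1

b = (-9/10, 19/10)
c = (0, 16/7)
Σ b_i: (-9/10)·1 + 19/10·1 = 1 ✓
b·c: 19/10·16/7 = 152/35 ≠ 1/2 ⇒ order 1.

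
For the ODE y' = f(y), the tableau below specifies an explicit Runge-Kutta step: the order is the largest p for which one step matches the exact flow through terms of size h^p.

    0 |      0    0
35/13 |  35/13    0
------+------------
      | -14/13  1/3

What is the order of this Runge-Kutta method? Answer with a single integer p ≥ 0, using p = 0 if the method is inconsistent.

0

b = (-14/13, 1/3)
c = (0, 35/13)
Σ b_i: (-14/13)·1 + 1/3·1 = -29/39 ≠ 1 ⇒ order 0.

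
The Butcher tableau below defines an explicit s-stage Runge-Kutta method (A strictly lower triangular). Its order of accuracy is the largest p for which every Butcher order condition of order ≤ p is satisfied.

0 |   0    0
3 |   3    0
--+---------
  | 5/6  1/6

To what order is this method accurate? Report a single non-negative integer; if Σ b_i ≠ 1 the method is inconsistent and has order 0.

2

b = (5/6, 1/6)
c = (0, 3)
Σ b_i: 5/6·1 + 1/6·1 = 1 ✓
b·c: 1/6·3 = 1/2 ✓; 2 stages ⇒ order 2.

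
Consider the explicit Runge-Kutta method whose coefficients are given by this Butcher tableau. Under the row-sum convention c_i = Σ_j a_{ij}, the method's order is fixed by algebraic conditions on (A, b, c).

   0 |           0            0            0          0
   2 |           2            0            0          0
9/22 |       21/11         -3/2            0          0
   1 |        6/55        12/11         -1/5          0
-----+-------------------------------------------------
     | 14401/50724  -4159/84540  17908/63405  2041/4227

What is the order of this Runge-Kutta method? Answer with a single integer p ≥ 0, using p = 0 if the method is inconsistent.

b = (14401/50724, -4159/84540, 17908/63405, 2041/4227)
c = (0, 2, 9/22, 1)
Ac = (0, 0, -3, 21/10)
Σ b_i: 14401/50724·1 + (-4159/84540)·1 + 17908/63405·1 + 2041/4227·1 = 1 ✓
b·c: (-4159/84540)·2 + 17908/63405·9/22 + 2041/4227·1 = 1/2 ✓
b·c²: (-4159/84540)·4 + 17908/63405·81/484 + 2041/4227·1 = 1/3 ✓
b·Ac: 17908/63405·(-3) + 2041/4227·21/10 = 1/6 ✓
b·c³: (-4159/84540)·8 + 17908/63405·729/10648 + 2041/4227·1 = 3367/30998 ≠ 1/4 ⇒ order 3.
b·(c∘Ac): 17908/63405·(-27/22) + 2041/4227·21/10 = 9403/14090 ≠ 1/8
b·Ac²: 17908/63405·(-6) + 2041/4227·10479/2420 = 810539/2045868 ≠ 1/12
b·A²c: 2041/4227·3/5 = 2041/7045 ≠ 1/24

3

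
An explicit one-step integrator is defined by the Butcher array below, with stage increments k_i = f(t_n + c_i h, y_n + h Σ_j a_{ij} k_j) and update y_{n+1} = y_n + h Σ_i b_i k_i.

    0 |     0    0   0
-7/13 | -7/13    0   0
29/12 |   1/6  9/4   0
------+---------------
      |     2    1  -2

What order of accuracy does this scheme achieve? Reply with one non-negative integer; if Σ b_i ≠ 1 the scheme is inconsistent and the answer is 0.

b = (2, 1, -2)
c = (0, -7/13, 29/12)
Ac = (0, 0, -63/52)
Σ b_i: 2·1 + 1·1 + (-2)·1 = 1 ✓
b·c: 1·(-7/13) + (-2)·29/12 = -419/78 ≠ 1/2 ⇒ order 1.

1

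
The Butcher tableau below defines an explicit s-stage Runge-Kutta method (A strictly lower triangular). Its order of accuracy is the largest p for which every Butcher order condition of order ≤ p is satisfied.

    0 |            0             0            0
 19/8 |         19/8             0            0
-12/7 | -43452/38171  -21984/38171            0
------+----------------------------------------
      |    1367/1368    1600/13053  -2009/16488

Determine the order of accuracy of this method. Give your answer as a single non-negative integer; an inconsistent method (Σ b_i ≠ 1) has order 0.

b = (1367/1368, 1600/13053, -2009/16488)
c = (0, 19/8, -12/7)
Ac = (0, 0, -2748/2009)
Σ b_i: 1367/1368·1 + 1600/13053·1 + (-2009/16488)·1 = 1 ✓
b·c: 1600/13053·19/8 + (-2009/16488)·(-12/7) = 1/2 ✓
b·c²: 1600/13053·361/64 + (-2009/16488)·144/49 = 1/3 ✓
b·Ac: (-2009/16488)·(-2748/2009) = 1/6 ✓; 3 stages ⇒ order 3.

3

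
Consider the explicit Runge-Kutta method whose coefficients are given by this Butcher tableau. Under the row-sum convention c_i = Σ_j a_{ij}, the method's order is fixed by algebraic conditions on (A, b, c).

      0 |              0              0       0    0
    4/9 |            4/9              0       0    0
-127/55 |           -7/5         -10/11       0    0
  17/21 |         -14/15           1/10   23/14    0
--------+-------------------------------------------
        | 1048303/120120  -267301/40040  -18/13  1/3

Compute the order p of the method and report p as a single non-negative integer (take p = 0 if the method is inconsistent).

2

b = (1048303/120120, -267301/40040, -18/13, 1/3)
c = (0, 4/9, -127/55, 17/21)
Ac = (0, 0, -40/99, -25981/6930)
Σ b_i: 1048303/120120·1 + (-267301/40040)·1 + (-18/13)·1 + 1/3·1 = 1 ✓
b·c: (-267301/40040)·4/9 + (-18/13)·(-127/55) + 1/3·17/21 = 1/2 ✓
b·c²: (-267301/40040)·16/81 + (-18/13)·16129/3025 + 1/3·289/441 = -1324015013/156080925 ≠ 1/3 ⇒ order 2.
b·Ac: (-18/13)·(-40/99) + 1/3·(-25981/6930) = -186553/270270 ≠ 1/6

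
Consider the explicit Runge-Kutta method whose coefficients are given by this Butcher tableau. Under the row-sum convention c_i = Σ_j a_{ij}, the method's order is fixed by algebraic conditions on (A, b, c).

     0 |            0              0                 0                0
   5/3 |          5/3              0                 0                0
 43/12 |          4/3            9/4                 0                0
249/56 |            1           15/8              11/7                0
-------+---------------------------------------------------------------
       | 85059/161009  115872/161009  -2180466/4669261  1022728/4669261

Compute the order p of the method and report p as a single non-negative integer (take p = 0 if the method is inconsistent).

3

b = (85059/161009, 115872/161009, -2180466/4669261, 1022728/4669261)
c = (0, 5/3, 43/12, 249/56)
Ac = (0, 0, 15/4, 1471/168)
Σ b_i: 85059/161009·1 + 115872/161009·1 + (-2180466/4669261)·1 + 1022728/4669261·1 = 1 ✓
b·c: 115872/161009·5/3 + (-2180466/4669261)·43/12 + 1022728/4669261·249/56 = 1/2 ✓
b·c²: 115872/161009·25/9 + (-2180466/4669261)·1849/144 + 1022728/4669261·62001/3136 = 1/3 ✓
b·Ac: (-2180466/4669261)·15/4 + 1022728/4669261·1471/168 = 1/6 ✓
b·c³: 115872/161009·125/27 + (-2180466/4669261)·79507/1728 + 1022728/4669261·15438249/175616 = 714442879/649188288 ≠ 1/4 ⇒ order 3.
b·(c∘Ac): (-2180466/4669261)·215/16 + 1022728/4669261·122093/3136 = 1450699/644036 ≠ 1/8
b·Ac²: (-2180466/4669261)·25/4 + 1022728/4669261·25589/1008 = 111014741/42023349 ≠ 1/12
b·A²c: 1022728/4669261·165/28 = 6026790/4669261 ≠ 1/24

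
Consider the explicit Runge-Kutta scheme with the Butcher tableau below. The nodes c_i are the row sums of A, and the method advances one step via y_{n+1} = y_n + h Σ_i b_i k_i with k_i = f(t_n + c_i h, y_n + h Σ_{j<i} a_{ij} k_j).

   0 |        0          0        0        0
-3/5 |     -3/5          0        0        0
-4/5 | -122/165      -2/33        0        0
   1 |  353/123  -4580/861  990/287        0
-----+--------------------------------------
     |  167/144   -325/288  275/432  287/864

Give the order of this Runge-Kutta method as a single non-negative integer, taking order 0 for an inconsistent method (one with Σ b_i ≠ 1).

b = (167/144, -325/288, 275/432, 287/864)
c = (0, -3/5, -4/5, 1)
Ac = (0, 0, 2/55, 124/287)
Σ b_i: 167/144·1 + (-325/288)·1 + 275/432·1 + 287/864·1 = 1 ✓
b·c: (-325/288)·(-3/5) + 275/432·(-4/5) + 287/864·1 = 1/2 ✓
b·c²: (-325/288)·9/25 + 275/432·16/25 + 287/864·1 = 1/3 ✓
b·Ac: 275/432·2/55 + 287/864·124/287 = 1/6 ✓
b·c³: (-325/288)·(-27/125) + 275/432·(-64/125) + 287/864·1 = 1/4 ✓
b·(c∘Ac): 275/432·(-8/275) + 287/864·124/287 = 1/8 ✓
b·Ac²: 275/432·(-6/275) + 287/864·12/41 = 1/12 ✓
b·A²c: 287/864·36/287 = 1/24 ✓; 4 stages ⇒ order 4.

4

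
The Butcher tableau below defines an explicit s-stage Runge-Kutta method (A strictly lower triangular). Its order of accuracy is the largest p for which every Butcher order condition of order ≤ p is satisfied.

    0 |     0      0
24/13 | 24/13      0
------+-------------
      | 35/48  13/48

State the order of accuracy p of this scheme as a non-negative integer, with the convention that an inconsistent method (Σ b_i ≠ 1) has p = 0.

2

b = (35/48, 13/48)
c = (0, 24/13)
Σ b_i: 35/48·1 + 13/48·1 = 1 ✓
b·c: 13/48·24/13 = 1/2 ✓; 2 stages ⇒ order 2.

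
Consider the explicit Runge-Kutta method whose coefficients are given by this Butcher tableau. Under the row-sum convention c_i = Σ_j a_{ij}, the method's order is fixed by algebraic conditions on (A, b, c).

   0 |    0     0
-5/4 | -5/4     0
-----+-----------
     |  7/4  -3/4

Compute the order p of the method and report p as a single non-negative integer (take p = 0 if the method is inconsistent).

b = (7/4, -3/4)
c = (0, -5/4)
Σ b_i: 7/4·1 + (-3/4)·1 = 1 ✓
b·c: (-3/4)·(-5/4) = 15/16 ≠ 1/2 ⇒ order 1.

1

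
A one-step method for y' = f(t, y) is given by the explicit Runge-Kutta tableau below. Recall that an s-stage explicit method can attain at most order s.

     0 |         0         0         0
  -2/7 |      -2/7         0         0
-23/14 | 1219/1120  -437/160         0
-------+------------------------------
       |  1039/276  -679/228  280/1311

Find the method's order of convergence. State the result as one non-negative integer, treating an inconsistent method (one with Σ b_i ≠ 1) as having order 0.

b = (1039/276, -679/228, 280/1311)
c = (0, -2/7, -23/14)
Ac = (0, 0, 437/560)
Σ b_i: 1039/276·1 + (-679/228)·1 + 280/1311·1 = 1 ✓
b·c: (-679/228)·(-2/7) + 280/1311·(-23/14) = 1/2 ✓
b·c²: (-679/228)·4/49 + 280/1311·529/196 = 1/3 ✓
b·Ac: 280/1311·437/560 = 1/6 ✓; 3 stages ⇒ order 3.

3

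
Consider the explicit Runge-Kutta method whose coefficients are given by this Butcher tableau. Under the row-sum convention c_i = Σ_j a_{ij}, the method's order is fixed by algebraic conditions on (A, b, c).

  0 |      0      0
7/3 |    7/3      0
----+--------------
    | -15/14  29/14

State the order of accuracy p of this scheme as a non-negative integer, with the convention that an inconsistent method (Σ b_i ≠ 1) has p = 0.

1

b = (-15/14, 29/14)
c = (0, 7/3)
Σ b_i: (-15/14)·1 + 29/14·1 = 1 ✓
b·c: 29/14·7/3 = 29/6 ≠ 1/2 ⇒ order 1.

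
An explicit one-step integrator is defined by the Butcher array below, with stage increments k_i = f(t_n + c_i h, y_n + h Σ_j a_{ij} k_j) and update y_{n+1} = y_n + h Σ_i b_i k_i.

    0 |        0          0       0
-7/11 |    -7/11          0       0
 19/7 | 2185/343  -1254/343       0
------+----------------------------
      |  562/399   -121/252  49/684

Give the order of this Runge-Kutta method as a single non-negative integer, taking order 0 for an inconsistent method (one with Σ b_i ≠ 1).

3

b = (562/399, -121/252, 49/684)
c = (0, -7/11, 19/7)
Ac = (0, 0, 114/49)
Σ b_i: 562/399·1 + (-121/252)·1 + 49/684·1 = 1 ✓
b·c: (-121/252)·(-7/11) + 49/684·19/7 = 1/2 ✓
b·c²: (-121/252)·49/121 + 49/684·361/49 = 1/3 ✓
b·Ac: 49/684·114/49 = 1/6 ✓; 3 stages ⇒ order 3.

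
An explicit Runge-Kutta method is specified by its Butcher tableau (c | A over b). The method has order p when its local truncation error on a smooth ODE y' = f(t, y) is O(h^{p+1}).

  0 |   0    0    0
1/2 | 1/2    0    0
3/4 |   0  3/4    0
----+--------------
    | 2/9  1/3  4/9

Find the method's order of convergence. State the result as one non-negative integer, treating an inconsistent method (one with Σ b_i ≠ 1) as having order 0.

b = (2/9, 1/3, 4/9)
c = (0, 1/2, 3/4)
Ac = (0, 0, 3/8)
Σ b_i: 2/9·1 + 1/3·1 + 4/9·1 = 1 ✓
b·c: 1/3·1/2 + 4/9·3/4 = 1/2 ✓
b·c²: 1/3·1/4 + 4/9·9/16 = 1/3 ✓
b·Ac: 4/9·3/8 = 1/6 ✓; 3 stages ⇒ order 3.

3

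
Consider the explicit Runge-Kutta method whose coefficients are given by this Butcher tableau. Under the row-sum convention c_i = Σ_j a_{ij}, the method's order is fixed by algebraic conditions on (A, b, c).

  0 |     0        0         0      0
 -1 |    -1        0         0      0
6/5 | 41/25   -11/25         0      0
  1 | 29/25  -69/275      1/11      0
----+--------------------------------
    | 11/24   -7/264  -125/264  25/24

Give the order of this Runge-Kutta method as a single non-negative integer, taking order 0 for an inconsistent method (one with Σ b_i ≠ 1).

b = (11/24, -7/264, -125/264, 25/24)
c = (0, -1, 6/5, 1)
Ac = (0, 0, 11/25, 9/25)
Σ b_i: 11/24·1 + (-7/264)·1 + (-125/264)·1 + 25/24·1 = 1 ✓
b·c: (-7/264)·(-1) + (-125/264)·6/5 + 25/24·1 = 1/2 ✓
b·c²: (-7/264)·1 + (-125/264)·36/25 + 25/24·1 = 1/3 ✓
b·Ac: (-125/264)·11/25 + 25/24·9/25 = 1/6 ✓
b·c³: (-7/264)·(-1) + (-125/264)·216/125 + 25/24·1 = 1/4 ✓
b·(c∘Ac): (-125/264)·66/125 + 25/24·9/25 = 1/8 ✓
b·Ac²: (-125/264)·(-11/25) + 25/24·(-3/25) = 1/12 ✓
b·A²c: 25/24·1/25 = 1/24 ✓; 4 stages ⇒ order 4.

4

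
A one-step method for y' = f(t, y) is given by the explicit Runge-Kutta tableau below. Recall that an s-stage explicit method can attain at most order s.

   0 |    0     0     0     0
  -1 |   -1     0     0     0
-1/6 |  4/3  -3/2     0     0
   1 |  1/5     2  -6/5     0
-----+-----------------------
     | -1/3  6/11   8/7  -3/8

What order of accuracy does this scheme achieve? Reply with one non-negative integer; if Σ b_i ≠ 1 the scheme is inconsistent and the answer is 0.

b = (-1/3, 6/11, 8/7, -3/8)
c = (0, -1, -1/6, 1)
Ac = (0, 0, 3/2, -9/5)
Σ b_i: (-1/3)·1 + 6/11·1 + 8/7·1 + (-3/8)·1 = 1811/1848 ≠ 1 ⇒ order 0.

0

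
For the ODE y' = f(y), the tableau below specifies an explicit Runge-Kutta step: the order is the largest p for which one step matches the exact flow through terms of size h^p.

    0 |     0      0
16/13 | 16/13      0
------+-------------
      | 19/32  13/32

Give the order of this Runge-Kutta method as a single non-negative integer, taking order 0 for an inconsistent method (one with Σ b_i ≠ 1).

b = (19/32, 13/32)
c = (0, 16/13)
Σ b_i: 19/32·1 + 13/32·1 = 1 ✓
b·c: 13/32·16/13 = 1/2 ✓; 2 stages ⇒ order 2.

2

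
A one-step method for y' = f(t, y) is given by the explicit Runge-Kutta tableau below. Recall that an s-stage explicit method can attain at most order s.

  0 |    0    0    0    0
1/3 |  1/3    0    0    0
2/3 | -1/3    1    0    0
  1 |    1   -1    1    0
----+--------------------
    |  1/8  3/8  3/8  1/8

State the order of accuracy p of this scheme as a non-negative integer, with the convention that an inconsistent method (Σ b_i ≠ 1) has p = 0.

b = (1/8, 3/8, 3/8, 1/8)
c = (0, 1/3, 2/3, 1)
Ac = (0, 0, 1/3, 1/3)
Σ b_i: 1/8·1 + 3/8·1 + 3/8·1 + 1/8·1 = 1 ✓
b·c: 3/8·1/3 + 3/8·2/3 + 1/8·1 = 1/2 ✓
b·c²: 3/8·1/9 + 3/8·4/9 + 1/8·1 = 1/3 ✓
b·Ac: 3/8·1/3 + 1/8·1/3 = 1/6 ✓
b·c³: 3/8·1/27 + 3/8·8/27 + 1/8·1 = 1/4 ✓
b·(c∘Ac): 3/8·2/9 + 1/8·1/3 = 1/8 ✓
b·Ac²: 3/8·1/9 + 1/8·1/3 = 1/12 ✓
b·A²c: 1/8·1/3 = 1/24 ✓; 4 stages ⇒ order 4.

4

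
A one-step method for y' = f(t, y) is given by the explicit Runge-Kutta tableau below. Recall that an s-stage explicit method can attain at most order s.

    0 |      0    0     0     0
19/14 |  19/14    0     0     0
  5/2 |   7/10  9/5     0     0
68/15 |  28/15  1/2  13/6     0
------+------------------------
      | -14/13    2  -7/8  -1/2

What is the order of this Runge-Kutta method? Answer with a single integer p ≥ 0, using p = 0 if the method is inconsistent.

0

b = (-14/13, 2, -7/8, -1/2)
c = (0, 19/14, 5/2, 68/15)
Ac = (0, 0, 171/70, 128/21)
Σ b_i: (-14/13)·1 + 2·1 + (-7/8)·1 + (-1/2)·1 = -47/104 ≠ 1 ⇒ order 0.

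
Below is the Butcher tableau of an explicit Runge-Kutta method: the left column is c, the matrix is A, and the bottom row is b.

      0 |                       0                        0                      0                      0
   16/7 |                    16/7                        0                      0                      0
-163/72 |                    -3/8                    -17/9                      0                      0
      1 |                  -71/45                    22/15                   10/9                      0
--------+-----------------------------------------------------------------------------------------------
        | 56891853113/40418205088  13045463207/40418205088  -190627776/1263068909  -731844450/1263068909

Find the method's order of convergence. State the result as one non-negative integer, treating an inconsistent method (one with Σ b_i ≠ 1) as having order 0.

3

b = (56891853113/40418205088, 13045463207/40418205088, -190627776/1263068909, -731844450/1263068909)
c = (0, 16/7, -163/72, 1)
Ac = (0, 0, -272/63, 9491/11340)
Σ b_i: 56891853113/40418205088·1 + 13045463207/40418205088·1 + (-190627776/1263068909)·1 + (-731844450/1263068909)·1 = 1 ✓
b·c: 13045463207/40418205088·16/7 + (-190627776/1263068909)·(-163/72) + (-731844450/1263068909)·1 = 1/2 ✓
b·c²: 13045463207/40418205088·256/49 + (-190627776/1263068909)·26569/5184 + (-731844450/1263068909)·1 = 1/3 ✓
b·Ac: (-190627776/1263068909)·(-272/63) + (-731844450/1263068909)·9491/11340 = 1/6 ✓
b·c³: 13045463207/40418205088·4096/343 + (-190627776/1263068909)·(-4330747/373248) + (-731844450/1263068909)·1 = 9598572365257/1909760190408 ≠ 1/4 ⇒ order 3.
b·(c∘Ac): (-190627776/1263068909)·5542/567 + (-731844450/1263068909)·9491/11340 = -34660639959/17682964726 ≠ 1/8
b·Ac²: (-190627776/1263068909)·(-4352/441) + (-731844450/1263068909)·76341457/5715360 = -23872115893457/3819520380816 ≠ 1/12
b·A²c: (-731844450/1263068909)·(-2720/567) = 73726552000/26524447089 ≠ 1/24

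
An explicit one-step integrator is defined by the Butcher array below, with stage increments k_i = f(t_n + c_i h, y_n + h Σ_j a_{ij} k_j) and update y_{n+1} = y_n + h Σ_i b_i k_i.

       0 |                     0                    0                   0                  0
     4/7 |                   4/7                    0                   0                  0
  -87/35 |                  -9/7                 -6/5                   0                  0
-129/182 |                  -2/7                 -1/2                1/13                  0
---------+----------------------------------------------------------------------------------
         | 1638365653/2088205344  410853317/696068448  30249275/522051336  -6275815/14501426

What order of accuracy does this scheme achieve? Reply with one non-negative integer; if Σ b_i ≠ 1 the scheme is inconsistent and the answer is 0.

3

b = (1638365653/2088205344, 410853317/696068448, 30249275/522051336, -6275815/14501426)
c = (0, 4/7, -87/35, -129/182)
Ac = (0, 0, -24/35, -31/65)
Σ b_i: 1638365653/2088205344·1 + 410853317/696068448·1 + 30249275/522051336·1 + (-6275815/14501426)·1 = 1 ✓
b·c: 410853317/696068448·4/7 + 30249275/522051336·(-87/35) + (-6275815/14501426)·(-129/182) = 1/2 ✓
b·c²: 410853317/696068448·16/49 + 30249275/522051336·7569/1225 + (-6275815/14501426)·16641/33124 = 1/3 ✓
b·Ac: 30249275/522051336·(-24/35) + (-6275815/14501426)·(-31/65) = 1/6 ✓
b·c³: 410853317/696068448·64/343 + 30249275/522051336·(-658503/42875) + (-6275815/14501426)·(-2146689/6028568) = -693571659523/1108489003440 ≠ 1/4 ⇒ order 3.
b·(c∘Ac): 30249275/522051336·2088/1225 + (-6275815/14501426)·3999/11830 = -9649625/203019964 ≠ 1/8
b·Ac²: 30249275/522051336·(-96/245) + (-6275815/14501426)·4969/15925 = -240182851/1522649730 ≠ 1/12
b·A²c: (-6275815/14501426)·(-24/455) = 165516/7250713 ≠ 1/24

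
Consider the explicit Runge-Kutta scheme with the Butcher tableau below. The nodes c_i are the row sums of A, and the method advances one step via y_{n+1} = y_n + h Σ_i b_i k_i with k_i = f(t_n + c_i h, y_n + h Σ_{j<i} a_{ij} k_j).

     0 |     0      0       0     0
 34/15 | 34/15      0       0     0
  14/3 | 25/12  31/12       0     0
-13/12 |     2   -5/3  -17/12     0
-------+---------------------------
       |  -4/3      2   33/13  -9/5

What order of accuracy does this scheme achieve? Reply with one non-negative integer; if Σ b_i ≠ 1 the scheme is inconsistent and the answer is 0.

0

b = (-4/3, 2, 33/13, -9/5)
c = (0, 34/15, 14/3, -13/12)
Ac = (0, 0, 527/90, -187/18)
Σ b_i: (-4/3)·1 + 2·1 + 33/13·1 + (-9/5)·1 = 274/195 ≠ 1 ⇒ order 0.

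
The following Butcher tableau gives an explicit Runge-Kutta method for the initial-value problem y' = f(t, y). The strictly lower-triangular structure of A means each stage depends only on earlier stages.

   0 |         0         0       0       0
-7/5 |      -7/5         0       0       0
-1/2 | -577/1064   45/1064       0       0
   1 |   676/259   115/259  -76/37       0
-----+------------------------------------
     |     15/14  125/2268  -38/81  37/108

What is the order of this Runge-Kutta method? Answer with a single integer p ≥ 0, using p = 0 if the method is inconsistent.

4

b = (15/14, 125/2268, -38/81, 37/108)
c = (0, -7/5, -1/2, 1)
Ac = (0, 0, -9/152, 15/37)
Σ b_i: 15/14·1 + 125/2268·1 + (-38/81)·1 + 37/108·1 = 1 ✓
b·c: 125/2268·(-7/5) + (-38/81)·(-1/2) + 37/108·1 = 1/2 ✓
b·c²: 125/2268·49/25 + (-38/81)·1/4 + 37/108·1 = 1/3 ✓
b·Ac: (-38/81)·(-9/152) + 37/108·15/37 = 1/6 ✓
b·c³: 125/2268·(-343/125) + (-38/81)·(-1/8) + 37/108·1 = 1/4 ✓
b·(c∘Ac): (-38/81)·9/304 + 37/108·15/37 = 1/8 ✓
b·Ac²: (-38/81)·63/760 + 37/108·66/185 = 1/12 ✓
b·A²c: 37/108·9/74 = 1/24 ✓; 4 stages ⇒ order 4.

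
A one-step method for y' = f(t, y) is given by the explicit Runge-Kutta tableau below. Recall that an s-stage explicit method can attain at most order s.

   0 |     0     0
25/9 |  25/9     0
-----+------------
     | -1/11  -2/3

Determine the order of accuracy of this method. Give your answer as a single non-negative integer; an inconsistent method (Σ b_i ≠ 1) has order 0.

0

b = (-1/11, -2/3)
c = (0, 25/9)
Σ b_i: (-1/11)·1 + (-2/3)·1 = -25/33 ≠ 1 ⇒ order 0.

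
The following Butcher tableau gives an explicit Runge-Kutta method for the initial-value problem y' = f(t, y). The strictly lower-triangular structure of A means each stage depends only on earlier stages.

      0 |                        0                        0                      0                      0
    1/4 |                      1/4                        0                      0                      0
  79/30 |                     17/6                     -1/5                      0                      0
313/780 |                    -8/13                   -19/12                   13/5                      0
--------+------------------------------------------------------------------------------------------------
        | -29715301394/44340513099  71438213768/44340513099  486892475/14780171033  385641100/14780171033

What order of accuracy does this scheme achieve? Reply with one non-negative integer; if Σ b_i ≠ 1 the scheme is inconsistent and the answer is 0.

3

b = (-29715301394/44340513099, 71438213768/44340513099, 486892475/14780171033, 385641100/14780171033)
c = (0, 1/4, 79/30, 313/780)
Ac = (0, 0, -1/20, 7741/1200)
Σ b_i: (-29715301394/44340513099)·1 + 71438213768/44340513099·1 + 486892475/14780171033·1 + 385641100/14780171033·1 = 1 ✓
b·c: 71438213768/44340513099·1/4 + 486892475/14780171033·79/30 + 385641100/14780171033·313/780 = 1/2 ✓
b·c²: 71438213768/44340513099·1/16 + 486892475/14780171033·6241/900 + 385641100/14780171033·97969/608400 = 1/3 ✓
b·Ac: 486892475/14780171033·(-1/20) + 385641100/14780171033·7741/1200 = 1/6 ✓
b·c³: 71438213768/44340513099·1/64 + 486892475/14780171033·493039/27000 + 385641100/14780171033·30664297/474552000 = 260806825497599/415027202606640 ≠ 1/4 ⇒ order 3.
b·(c∘Ac): 486892475/14780171033·(-79/600) + 385641100/14780171033·2422933/936000 = 672598399021/10641723143760 ≠ 1/8
b·Ac²: 486892475/14780171033·(-1/80) + 385641100/14780171033·1291003/72000 = 2487128068979/5320861571880 ≠ 1/12
b·A²c: 385641100/14780171033·(-13/100) = -50133343/14780171033 ≠ 1/24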